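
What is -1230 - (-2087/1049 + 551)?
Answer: -1866182/1049 ≈ -1779.0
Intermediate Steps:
-1230 - (-2087/1049 + 551) = -1230 - 1*575912/1049 = -1230 - 575912/1049 = -1866182/1049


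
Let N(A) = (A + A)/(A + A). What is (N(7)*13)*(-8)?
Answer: -104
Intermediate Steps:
N(A) = 1 (N(A) = (2*A)/((2*A)) = (2*A)*(1/(2*A)) = 1)
(N(7)*13)*(-8) = (1*13)*(-8) = 13*(-8) = -104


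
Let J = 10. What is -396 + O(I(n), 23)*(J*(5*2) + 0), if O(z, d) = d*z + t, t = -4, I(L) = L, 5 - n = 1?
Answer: 8404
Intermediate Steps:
n = 4 (n = 5 - 1*1 = 5 - 1 = 4)
O(z, d) = -4 + d*z (O(z, d) = d*z - 4 = -4 + d*z)
-396 + O(I(n), 23)*(J*(5*2) + 0) = -396 + (-4 + 23*4)*(10*(5*2) + 0) = -396 + (-4 + 92)*(10*10 + 0) = -396 + 88*(100 + 0) = -396 + 88*100 = -396 + 8800 = 8404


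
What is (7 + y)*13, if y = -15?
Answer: -104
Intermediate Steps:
(7 + y)*13 = (7 - 15)*13 = -8*13 = -104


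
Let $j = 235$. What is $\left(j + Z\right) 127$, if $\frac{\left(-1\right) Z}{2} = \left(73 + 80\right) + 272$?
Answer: $-78105$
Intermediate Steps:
$Z = -850$ ($Z = - 2 \left(\left(73 + 80\right) + 272\right) = - 2 \left(153 + 272\right) = \left(-2\right) 425 = -850$)
$\left(j + Z\right) 127 = \left(235 - 850\right) 127 = \left(-615\right) 127 = -78105$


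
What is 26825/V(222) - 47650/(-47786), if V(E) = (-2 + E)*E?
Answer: 9754285/6307752 ≈ 1.5464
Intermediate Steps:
V(E) = E*(-2 + E)
26825/V(222) - 47650/(-47786) = 26825/((222*(-2 + 222))) - 47650/(-47786) = 26825/((222*220)) - 47650*(-1/47786) = 26825/48840 + 23825/23893 = 26825*(1/48840) + 23825/23893 = 145/264 + 23825/23893 = 9754285/6307752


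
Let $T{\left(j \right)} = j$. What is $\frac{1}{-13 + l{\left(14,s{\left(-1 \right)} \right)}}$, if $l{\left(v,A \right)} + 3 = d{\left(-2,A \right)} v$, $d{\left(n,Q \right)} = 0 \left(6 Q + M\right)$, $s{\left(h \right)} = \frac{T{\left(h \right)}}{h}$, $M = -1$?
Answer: $- \frac{1}{16} \approx -0.0625$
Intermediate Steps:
$s{\left(h \right)} = 1$ ($s{\left(h \right)} = \frac{h}{h} = 1$)
$d{\left(n,Q \right)} = 0$ ($d{\left(n,Q \right)} = 0 \left(6 Q - 1\right) = 0 \left(-1 + 6 Q\right) = 0$)
$l{\left(v,A \right)} = -3$ ($l{\left(v,A \right)} = -3 + 0 v = -3 + 0 = -3$)
$\frac{1}{-13 + l{\left(14,s{\left(-1 \right)} \right)}} = \frac{1}{-13 - 3} = \frac{1}{-16} = - \frac{1}{16}$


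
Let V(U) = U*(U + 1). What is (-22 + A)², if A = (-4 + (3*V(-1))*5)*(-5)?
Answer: 4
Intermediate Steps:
V(U) = U*(1 + U)
A = 20 (A = (-4 + (3*(-(1 - 1)))*5)*(-5) = (-4 + (3*(-1*0))*5)*(-5) = (-4 + (3*0)*5)*(-5) = (-4 + 0*5)*(-5) = (-4 + 0)*(-5) = -4*(-5) = 20)
(-22 + A)² = (-22 + 20)² = (-2)² = 4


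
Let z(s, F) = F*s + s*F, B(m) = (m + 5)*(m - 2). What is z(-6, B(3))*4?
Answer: -384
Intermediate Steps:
B(m) = (-2 + m)*(5 + m) (B(m) = (5 + m)*(-2 + m) = (-2 + m)*(5 + m))
z(s, F) = 2*F*s (z(s, F) = F*s + F*s = 2*F*s)
z(-6, B(3))*4 = (2*(-10 + 3² + 3*3)*(-6))*4 = (2*(-10 + 9 + 9)*(-6))*4 = (2*8*(-6))*4 = -96*4 = -384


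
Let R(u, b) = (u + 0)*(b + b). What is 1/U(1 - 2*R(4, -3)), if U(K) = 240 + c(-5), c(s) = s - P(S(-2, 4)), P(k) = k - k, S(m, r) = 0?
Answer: 1/235 ≈ 0.0042553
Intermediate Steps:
P(k) = 0
c(s) = s (c(s) = s - 1*0 = s + 0 = s)
R(u, b) = 2*b*u (R(u, b) = u*(2*b) = 2*b*u)
U(K) = 235 (U(K) = 240 - 5 = 235)
1/U(1 - 2*R(4, -3)) = 1/235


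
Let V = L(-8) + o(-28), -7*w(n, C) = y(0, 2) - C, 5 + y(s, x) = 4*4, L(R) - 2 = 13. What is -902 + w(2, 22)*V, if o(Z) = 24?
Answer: -5885/7 ≈ -840.71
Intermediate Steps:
L(R) = 15 (L(R) = 2 + 13 = 15)
y(s, x) = 11 (y(s, x) = -5 + 4*4 = -5 + 16 = 11)
w(n, C) = -11/7 + C/7 (w(n, C) = -(11 - C)/7 = -11/7 + C/7)
V = 39 (V = 15 + 24 = 39)
-902 + w(2, 22)*V = -902 + (-11/7 + (⅐)*22)*39 = -902 + (-11/7 + 22/7)*39 = -902 + (11/7)*39 = -902 + 429/7 = -5885/7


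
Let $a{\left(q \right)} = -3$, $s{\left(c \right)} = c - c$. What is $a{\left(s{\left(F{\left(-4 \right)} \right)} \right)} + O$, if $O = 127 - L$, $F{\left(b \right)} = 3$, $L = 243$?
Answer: $-119$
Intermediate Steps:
$s{\left(c \right)} = 0$
$O = -116$ ($O = 127 - 243 = -116$)
$a{\left(s{\left(F{\left(-4 \right)} \right)} \right)} + O = -3 - 116 = -119$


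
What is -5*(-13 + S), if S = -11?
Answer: 120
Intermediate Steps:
-5*(-13 + S) = -5*(-13 - 11) = -5*(-24) = 120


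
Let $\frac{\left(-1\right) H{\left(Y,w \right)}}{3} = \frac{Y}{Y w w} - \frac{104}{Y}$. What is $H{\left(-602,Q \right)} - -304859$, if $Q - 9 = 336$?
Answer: $\frac{3640673338724}{11942175} \approx 3.0486 \cdot 10^{5}$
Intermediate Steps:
$Q = 345$ ($Q = 9 + 336 = 345$)
$H{\left(Y,w \right)} = - \frac{3}{w^{2}} + \frac{312}{Y}$ ($H{\left(Y,w \right)} = - 3 \left(\frac{Y}{Y w w} - \frac{104}{Y}\right) = - 3 \left(\frac{Y}{Y w^{2}} - \frac{104}{Y}\right) = - 3 \left(Y \frac{1}{Y w^{2}} - \frac{104}{Y}\right) = - 3 \left(\frac{1}{w^{2}} - \frac{104}{Y}\right) = - \frac{3}{w^{2}} + \frac{312}{Y}$)
$H{\left(-602,Q \right)} - -304859 = \left(- \frac{3}{119025} + \frac{312}{-602}\right) - -304859 = \left(\left(-3\right) \frac{1}{119025} + 312 \left(- \frac{1}{602}\right)\right) + 304859 = \left(- \frac{1}{39675} - \frac{156}{301}\right) + 304859 = - \frac{6189601}{11942175} + 304859 = \frac{3640673338724}{11942175}$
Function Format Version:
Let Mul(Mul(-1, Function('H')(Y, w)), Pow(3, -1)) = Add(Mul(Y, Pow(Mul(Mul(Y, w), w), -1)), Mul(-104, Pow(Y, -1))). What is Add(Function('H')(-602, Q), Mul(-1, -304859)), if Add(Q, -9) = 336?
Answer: Rational(3640673338724, 11942175) ≈ 3.0486e+5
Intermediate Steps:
Q = 345 (Q = Add(9, 336) = 345)
Function('H')(Y, w) = Add(Mul(-3, Pow(w, -2)), Mul(312, Pow(Y, -1))) (Function('H')(Y, w) = Mul(-3, Add(Mul(Y, Pow(Mul(Mul(Y, w), w), -1)), Mul(-104, Pow(Y, -1)))) = Mul(-3, Add(Mul(Y, Pow(Mul(Y, Pow(w, 2)), -1)), Mul(-104, Pow(Y, -1)))) = Mul(-3, Add(Mul(Y, Mul(Pow(Y, -1), Pow(w, -2))), Mul(-104, Pow(Y, -1)))) = Mul(-3, Add(Pow(w, -2), Mul(-104, Pow(Y, -1)))) = Add(Mul(-3, Pow(w, -2)), Mul(312, Pow(Y, -1))))
Add(Function('H')(-602, Q), Mul(-1, -304859)) = Add(Add(Mul(-3, Pow(345, -2)), Mul(312, Pow(-602, -1))), Mul(-1, -304859)) = Add(Add(Mul(-3, Rational(1, 119025)), Mul(312, Rational(-1, 602))), 304859) = Add(Add(Rational(-1, 39675), Rational(-156, 301)), 304859) = Add(Rational(-6189601, 11942175), 304859) = Rational(3640673338724, 11942175)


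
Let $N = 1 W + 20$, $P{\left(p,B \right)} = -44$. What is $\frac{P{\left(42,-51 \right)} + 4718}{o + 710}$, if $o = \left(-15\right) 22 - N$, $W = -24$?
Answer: $\frac{779}{64} \approx 12.172$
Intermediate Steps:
$N = -4$ ($N = 1 \left(-24\right) + 20 = -24 + 20 = -4$)
$o = -326$ ($o = \left(-15\right) 22 - -4 = -330 + 4 = -326$)
$\frac{P{\left(42,-51 \right)} + 4718}{o + 710} = \frac{-44 + 4718}{-326 + 710} = \frac{4674}{384} = 4674 \cdot \frac{1}{384} = \frac{779}{64}$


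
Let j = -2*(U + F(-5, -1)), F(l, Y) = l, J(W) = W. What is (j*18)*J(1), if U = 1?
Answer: 144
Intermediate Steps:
j = 8 (j = -2*(1 - 5) = -2*(-4) = 8)
(j*18)*J(1) = (8*18)*1 = 144*1 = 144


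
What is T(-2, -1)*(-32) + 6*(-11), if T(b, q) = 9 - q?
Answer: -386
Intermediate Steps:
T(-2, -1)*(-32) + 6*(-11) = (9 - 1*(-1))*(-32) + 6*(-11) = (9 + 1)*(-32) - 66 = 10*(-32) - 66 = -320 - 66 = -386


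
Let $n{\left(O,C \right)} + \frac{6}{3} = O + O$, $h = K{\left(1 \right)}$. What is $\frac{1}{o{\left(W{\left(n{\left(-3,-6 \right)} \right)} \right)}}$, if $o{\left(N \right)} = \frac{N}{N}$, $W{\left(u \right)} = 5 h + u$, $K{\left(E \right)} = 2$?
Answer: $1$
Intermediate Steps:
$h = 2$
$n{\left(O,C \right)} = -2 + 2 O$ ($n{\left(O,C \right)} = -2 + \left(O + O\right) = -2 + 2 O$)
$W{\left(u \right)} = 10 + u$ ($W{\left(u \right)} = 5 \cdot 2 + u = 10 + u$)
$o{\left(N \right)} = 1$
$\frac{1}{o{\left(W{\left(n{\left(-3,-6 \right)} \right)} \right)}} = 1^{-1} = 1$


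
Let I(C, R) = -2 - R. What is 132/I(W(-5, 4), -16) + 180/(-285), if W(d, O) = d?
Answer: 1170/133 ≈ 8.7970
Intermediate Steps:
132/I(W(-5, 4), -16) + 180/(-285) = 132/(-2 - 1*(-16)) + 180/(-285) = 132/(-2 + 16) + 180*(-1/285) = 132/14 - 12/19 = 132*(1/14) - 12/19 = 66/7 - 12/19 = 1170/133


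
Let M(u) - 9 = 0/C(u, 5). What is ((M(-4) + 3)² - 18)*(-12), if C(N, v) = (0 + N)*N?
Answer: -1512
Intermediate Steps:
C(N, v) = N² (C(N, v) = N*N = N²)
M(u) = 9 (M(u) = 9 + 0/(u²) = 9 + 0/u² = 9 + 0 = 9)
((M(-4) + 3)² - 18)*(-12) = ((9 + 3)² - 18)*(-12) = (12² - 18)*(-12) = (144 - 18)*(-12) = 126*(-12) = -1512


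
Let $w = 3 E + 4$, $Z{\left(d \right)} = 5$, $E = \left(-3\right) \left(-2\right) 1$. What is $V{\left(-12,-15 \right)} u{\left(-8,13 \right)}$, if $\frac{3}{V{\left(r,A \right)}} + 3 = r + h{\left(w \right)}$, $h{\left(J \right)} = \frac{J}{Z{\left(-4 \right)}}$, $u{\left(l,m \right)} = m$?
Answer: $- \frac{195}{53} \approx -3.6792$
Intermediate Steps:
$E = 6$ ($E = 6 \cdot 1 = 6$)
$w = 22$ ($w = 3 \cdot 6 + 4 = 18 + 4 = 22$)
$h{\left(J \right)} = \frac{J}{5}$
$V{\left(r,A \right)} = \frac{3}{\frac{7}{5} + r}$ ($V{\left(r,A \right)} = \frac{3}{-3 + \left(r + \frac{1}{5} \cdot 22\right)} = \frac{3}{-3 + \left(r + \frac{22}{5}\right)} = \frac{3}{-3 + \left(\frac{22}{5} + r\right)} = \frac{3}{\frac{7}{5} + r}$)
$V{\left(-12,-15 \right)} u{\left(-8,13 \right)} = \frac{15}{7 + 5 \left(-12\right)} 13 = \frac{15}{7 - 60} \cdot 13 = \frac{15}{-53} \cdot 13 = 15 \left(- \frac{1}{53}\right) 13 = \left(- \frac{15}{53}\right) 13 = - \frac{195}{53}$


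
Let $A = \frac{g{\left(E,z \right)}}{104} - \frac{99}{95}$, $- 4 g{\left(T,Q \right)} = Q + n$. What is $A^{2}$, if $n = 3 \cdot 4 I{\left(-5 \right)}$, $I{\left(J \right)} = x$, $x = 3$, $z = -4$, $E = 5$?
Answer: $\frac{1909924}{1525225} \approx 1.2522$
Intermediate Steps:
$I{\left(J \right)} = 3$
$n = 36$ ($n = 3 \cdot 4 \cdot 3 = 12 \cdot 3 = 36$)
$g{\left(T,Q \right)} = -9 - \frac{Q}{4}$ ($g{\left(T,Q \right)} = - \frac{Q + 36}{4} = - \frac{36 + Q}{4} = -9 - \frac{Q}{4}$)
$A = - \frac{1382}{1235}$ ($A = \frac{-9 - -1}{104} - \frac{99}{95} = \left(-9 + 1\right) \frac{1}{104} - \frac{99}{95} = \left(-8\right) \frac{1}{104} - \frac{99}{95} = - \frac{1}{13} - \frac{99}{95} = - \frac{1382}{1235} \approx -1.119$)
$A^{2} = \left(- \frac{1382}{1235}\right)^{2} = \frac{1909924}{1525225}$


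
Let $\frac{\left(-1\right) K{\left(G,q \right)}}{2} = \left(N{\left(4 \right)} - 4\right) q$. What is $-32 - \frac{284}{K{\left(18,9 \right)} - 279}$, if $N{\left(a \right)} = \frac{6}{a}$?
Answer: $- \frac{3602}{117} \approx -30.786$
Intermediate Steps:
$K{\left(G,q \right)} = 5 q$ ($K{\left(G,q \right)} = - 2 \left(\frac{6}{4} - 4\right) q = - 2 \left(6 \cdot \frac{1}{4} - 4\right) q = - 2 \left(\frac{3}{2} - 4\right) q = - 2 \left(- \frac{5 q}{2}\right) = 5 q$)
$-32 - \frac{284}{K{\left(18,9 \right)} - 279} = -32 - \frac{284}{5 \cdot 9 - 279} = -32 - \frac{284}{45 - 279} = -32 - \frac{284}{-234} = -32 - - \frac{142}{117} = -32 + \frac{142}{117} = - \frac{3602}{117}$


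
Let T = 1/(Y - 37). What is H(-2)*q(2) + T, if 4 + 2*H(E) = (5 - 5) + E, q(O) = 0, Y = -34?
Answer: -1/71 ≈ -0.014085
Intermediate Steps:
T = -1/71 (T = 1/(-34 - 37) = 1/(-71) = -1/71 ≈ -0.014085)
H(E) = -2 + E/2 (H(E) = -2 + ((5 - 5) + E)/2 = -2 + (0 + E)/2 = -2 + E/2)
H(-2)*q(2) + T = (-2 + (½)*(-2))*0 - 1/71 = (-2 - 1)*0 - 1/71 = -3*0 - 1/71 = 0 - 1/71 = -1/71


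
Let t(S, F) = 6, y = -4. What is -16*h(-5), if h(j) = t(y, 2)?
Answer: -96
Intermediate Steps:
h(j) = 6
-16*h(-5) = -16*6 = -96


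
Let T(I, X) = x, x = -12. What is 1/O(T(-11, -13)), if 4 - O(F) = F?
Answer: 1/16 ≈ 0.062500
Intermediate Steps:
T(I, X) = -12
O(F) = 4 - F
1/O(T(-11, -13)) = 1/(4 - 1*(-12)) = 1/(4 + 12) = 1/16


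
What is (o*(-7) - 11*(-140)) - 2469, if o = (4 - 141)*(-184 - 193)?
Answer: -362472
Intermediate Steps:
o = 51649 (o = -137*(-377) = 51649)
(o*(-7) - 11*(-140)) - 2469 = (51649*(-7) - 11*(-140)) - 2469 = (-361543 + 1540) - 2469 = -360003 - 2469 = -362472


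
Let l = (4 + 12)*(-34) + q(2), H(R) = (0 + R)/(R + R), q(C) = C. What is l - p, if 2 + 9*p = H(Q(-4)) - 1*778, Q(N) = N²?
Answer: -8197/18 ≈ -455.39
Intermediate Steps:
H(R) = ½ (H(R) = R/((2*R)) = R*(1/(2*R)) = ½)
p = -1559/18 (p = -2/9 + (½ - 1*778)/9 = -2/9 + (½ - 778)/9 = -2/9 + (⅑)*(-1555/2) = -2/9 - 1555/18 = -1559/18 ≈ -86.611)
l = -542 (l = (4 + 12)*(-34) + 2 = 16*(-34) + 2 = -544 + 2 = -542)
l - p = -542 - 1*(-1559/18) = -542 + 1559/18 = -8197/18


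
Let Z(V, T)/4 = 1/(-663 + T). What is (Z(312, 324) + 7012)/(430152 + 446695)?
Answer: 2377064/297251133 ≈ 0.0079968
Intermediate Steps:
Z(V, T) = 4/(-663 + T)
(Z(312, 324) + 7012)/(430152 + 446695) = (4/(-663 + 324) + 7012)/(430152 + 446695) = (4/(-339) + 7012)/876847 = (4*(-1/339) + 7012)*(1/876847) = (-4/339 + 7012)*(1/876847) = (2377064/339)*(1/876847) = 2377064/297251133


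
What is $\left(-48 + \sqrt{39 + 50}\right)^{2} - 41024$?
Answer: $-41024 + \left(48 - \sqrt{89}\right)^{2} \approx -39537.0$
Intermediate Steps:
$\left(-48 + \sqrt{39 + 50}\right)^{2} - 41024 = \left(-48 + \sqrt{89}\right)^{2} - 41024 = -41024 + \left(-48 + \sqrt{89}\right)^{2}$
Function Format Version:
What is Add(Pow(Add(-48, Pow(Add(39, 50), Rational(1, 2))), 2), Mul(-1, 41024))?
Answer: Add(-41024, Pow(Add(48, Mul(-1, Pow(89, Rational(1, 2)))), 2)) ≈ -39537.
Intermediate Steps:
Add(Pow(Add(-48, Pow(Add(39, 50), Rational(1, 2))), 2), Mul(-1, 41024)) = Add(Pow(Add(-48, Pow(89, Rational(1, 2))), 2), -41024) = Add(-41024, Pow(Add(-48, Pow(89, Rational(1, 2))), 2))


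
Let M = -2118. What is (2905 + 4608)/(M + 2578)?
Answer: 7513/460 ≈ 16.333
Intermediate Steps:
(2905 + 4608)/(M + 2578) = (2905 + 4608)/(-2118 + 2578) = 7513/460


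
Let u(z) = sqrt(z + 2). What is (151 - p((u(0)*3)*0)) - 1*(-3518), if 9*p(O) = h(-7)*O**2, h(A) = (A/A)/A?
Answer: 3669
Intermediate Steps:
h(A) = 1/A
u(z) = sqrt(2 + z)
p(O) = -O**2/63 (p(O) = (O**2/(-7))/9 = (-O**2/7)/9 = -O**2/63)
(151 - p((u(0)*3)*0)) - 1*(-3518) = (151 - (-1)*((sqrt(2 + 0)*3)*0)**2/63) - 1*(-3518) = (151 - (-1)*((sqrt(2)*3)*0)**2/63) + 3518 = (151 - (-1)*((3*sqrt(2))*0)**2/63) + 3518 = (151 - (-1)*0**2/63) + 3518 = (151 - (-1)*0/63) + 3518 = (151 - 1*0) + 3518 = (151 + 0) + 3518 = 151 + 3518 = 3669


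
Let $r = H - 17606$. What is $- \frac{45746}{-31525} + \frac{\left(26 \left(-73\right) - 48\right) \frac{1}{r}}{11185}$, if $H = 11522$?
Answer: $\frac{23946581573}{16502013450} \approx 1.4511$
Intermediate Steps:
$r = -6084$ ($r = 11522 - 17606 = -6084$)
$- \frac{45746}{-31525} + \frac{\left(26 \left(-73\right) - 48\right) \frac{1}{r}}{11185} = - \frac{45746}{-31525} + \frac{\left(26 \left(-73\right) - 48\right) \frac{1}{-6084}}{11185} = \left(-45746\right) \left(- \frac{1}{31525}\right) + \left(-1898 - 48\right) \left(- \frac{1}{6084}\right) \frac{1}{11185} = \frac{45746}{31525} + \left(-1946\right) \left(- \frac{1}{6084}\right) \frac{1}{11185} = \frac{45746}{31525} + \frac{973}{3042} \cdot \frac{1}{11185} = \frac{45746}{31525} + \frac{973}{34024770} = \frac{23946581573}{16502013450}$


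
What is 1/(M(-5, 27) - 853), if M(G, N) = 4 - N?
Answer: -1/876 ≈ -0.0011416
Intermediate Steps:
1/(M(-5, 27) - 853) = 1/((4 - 1*27) - 853) = 1/((4 - 27) - 853) = 1/(-23 - 853) = 1/(-876) = -1/876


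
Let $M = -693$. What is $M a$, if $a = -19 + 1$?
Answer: $12474$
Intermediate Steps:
$a = -18$
$M a = \left(-693\right) \left(-18\right) = 12474$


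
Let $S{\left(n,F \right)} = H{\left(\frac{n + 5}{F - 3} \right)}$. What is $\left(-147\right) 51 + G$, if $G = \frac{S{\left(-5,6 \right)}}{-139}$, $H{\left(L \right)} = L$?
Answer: $-7497$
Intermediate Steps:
$S{\left(n,F \right)} = \frac{5 + n}{-3 + F}$ ($S{\left(n,F \right)} = \frac{n + 5}{F - 3} = \frac{5 + n}{-3 + F}$)
$G = 0$ ($G = \frac{\frac{1}{-3 + 6} \left(5 - 5\right)}{-139} = \frac{1}{3} \cdot 0 \left(- \frac{1}{139}\right) = 0 \left(- \frac{1}{139}\right) = 0$)
$\left(-147\right) 51 + G = \left(-147\right) 51 + 0 = -7497 + 0 = -7497$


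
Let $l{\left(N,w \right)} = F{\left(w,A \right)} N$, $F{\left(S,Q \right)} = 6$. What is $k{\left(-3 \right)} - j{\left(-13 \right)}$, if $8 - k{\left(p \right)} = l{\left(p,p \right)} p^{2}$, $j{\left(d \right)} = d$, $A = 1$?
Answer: $183$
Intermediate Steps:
$l{\left(N,w \right)} = 6 N$
$k{\left(p \right)} = 8 - 6 p^{3}$ ($k{\left(p \right)} = 8 - 6 p p^{2} = 8 - 6 p^{3}$)
$k{\left(-3 \right)} - j{\left(-13 \right)} = \left(8 - 6 \left(-3\right)^{3}\right) - -13 = \left(8 - -162\right) + 13 = \left(8 + 162\right) + 13 = 170 + 13 = 183$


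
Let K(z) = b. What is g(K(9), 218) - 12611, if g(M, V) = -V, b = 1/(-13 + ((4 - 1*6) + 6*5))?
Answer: -12829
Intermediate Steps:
b = 1/15 (b = 1/(-13 + ((4 - 6) + 30)) = 1/(-13 + (-2 + 30)) = 1/(-13 + 28) = 1/15 ≈ 0.066667)
K(z) = 1/15
g(K(9), 218) - 12611 = -1*218 - 12611 = -218 - 12611 = -12829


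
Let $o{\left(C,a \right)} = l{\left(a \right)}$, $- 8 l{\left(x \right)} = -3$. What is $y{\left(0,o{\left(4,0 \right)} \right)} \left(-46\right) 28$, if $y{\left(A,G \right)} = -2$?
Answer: $2576$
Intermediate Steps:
$l{\left(x \right)} = \frac{3}{8}$ ($l{\left(x \right)} = \left(- \frac{1}{8}\right) \left(-3\right) = \frac{3}{8}$)
$o{\left(C,a \right)} = \frac{3}{8}$
$y{\left(0,o{\left(4,0 \right)} \right)} \left(-46\right) 28 = \left(-2\right) \left(-46\right) 28 = 92 \cdot 28 = 2576$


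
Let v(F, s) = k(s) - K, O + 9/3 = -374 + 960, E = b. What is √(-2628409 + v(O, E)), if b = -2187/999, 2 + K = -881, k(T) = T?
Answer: I*√3597086091/37 ≈ 1621.0*I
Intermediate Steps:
K = -883 (K = -2 - 881 = -883)
b = -81/37 (b = -2187*1/999 = -81/37 ≈ -2.1892)
E = -81/37 ≈ -2.1892
O = 583 (O = -3 + (-374 + 960) = -3 + 586 = 583)
v(F, s) = 883 + s (v(F, s) = s - 1*(-883) = s + 883 = 883 + s)
√(-2628409 + v(O, E)) = √(-2628409 + (883 - 81/37)) = √(-2628409 + 32590/37) = √(-97218543/37) = I*√3597086091/37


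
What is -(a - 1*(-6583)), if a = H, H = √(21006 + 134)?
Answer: -6583 - 2*√5285 ≈ -6728.4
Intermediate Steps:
H = 2*√5285 (H = √21140 = 2*√5285 ≈ 145.40)
a = 2*√5285 ≈ 145.40
-(a - 1*(-6583)) = -(2*√5285 - 1*(-6583)) = -(2*√5285 + 6583) = -(6583 + 2*√5285) = -6583 - 2*√5285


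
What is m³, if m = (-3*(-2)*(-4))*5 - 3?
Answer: -1860867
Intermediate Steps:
m = -123 (m = (6*(-4))*5 - 3 = -24*5 - 3 = -120 - 3 = -123)
m³ = (-123)³ = -1860867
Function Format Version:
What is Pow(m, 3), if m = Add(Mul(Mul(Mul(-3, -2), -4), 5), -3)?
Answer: -1860867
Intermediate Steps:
m = -123 (m = Add(Mul(Mul(6, -4), 5), -3) = Add(Mul(-24, 5), -3) = Add(-120, -3) = -123)
Pow(m, 3) = Pow(-123, 3) = -1860867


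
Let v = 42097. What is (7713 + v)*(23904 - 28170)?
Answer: -212489460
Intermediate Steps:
(7713 + v)*(23904 - 28170) = (7713 + 42097)*(23904 - 28170) = 49810*(-4266) = -212489460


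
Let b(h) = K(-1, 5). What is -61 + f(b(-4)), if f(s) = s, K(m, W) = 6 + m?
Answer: -56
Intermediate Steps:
b(h) = 5 (b(h) = 6 - 1 = 5)
-61 + f(b(-4)) = -61 + 5 = -56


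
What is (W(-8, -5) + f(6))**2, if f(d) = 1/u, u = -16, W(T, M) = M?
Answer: 6561/256 ≈ 25.629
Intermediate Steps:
f(d) = -1/16 (f(d) = 1/(-16) = -1/16)
(W(-8, -5) + f(6))**2 = (-5 - 1/16)**2 = (-81/16)**2 = 6561/256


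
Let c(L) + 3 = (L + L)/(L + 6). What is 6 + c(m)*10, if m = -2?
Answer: -34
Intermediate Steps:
c(L) = -3 + 2*L/(6 + L) (c(L) = -3 + (L + L)/(L + 6) = -3 + (2*L)/(6 + L) = -3 + 2*L/(6 + L))
6 + c(m)*10 = 6 + ((-18 - 1*(-2))/(6 - 2))*10 = 6 + ((-18 + 2)/4)*10 = 6 + ((¼)*(-16))*10 = 6 - 4*10 = 6 - 40 = -34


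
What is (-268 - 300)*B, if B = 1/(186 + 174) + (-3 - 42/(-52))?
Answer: 727537/585 ≈ 1243.7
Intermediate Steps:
B = -10247/4680 (B = 1/360 + (-3 - 42*(-1/52)) = 1/360 + (-3 + 21/26) = 1/360 - 57/26 = -10247/4680 ≈ -2.1895)
(-268 - 300)*B = (-268 - 300)*(-10247/4680) = -568*(-10247/4680) = 727537/585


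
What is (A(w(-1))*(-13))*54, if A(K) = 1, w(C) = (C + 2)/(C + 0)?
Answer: -702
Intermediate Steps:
w(C) = (2 + C)/C
(A(w(-1))*(-13))*54 = (1*(-13))*54 = -13*54 = -702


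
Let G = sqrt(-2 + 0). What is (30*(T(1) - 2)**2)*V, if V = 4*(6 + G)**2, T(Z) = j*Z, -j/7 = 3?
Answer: 2158320 + 761760*I*sqrt(2) ≈ 2.1583e+6 + 1.0773e+6*I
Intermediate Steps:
j = -21 (j = -7*3 = -21)
T(Z) = -21*Z
G = I*sqrt(2) (G = sqrt(-2) = I*sqrt(2) ≈ 1.4142*I)
V = 4*(6 + I*sqrt(2))**2 ≈ 136.0 + 67.882*I
(30*(T(1) - 2)**2)*V = (30*(-21*1 - 2)**2)*(136 + 48*I*sqrt(2)) = (30*(-21 - 2)**2)*(136 + 48*I*sqrt(2)) = (30*(-23)**2)*(136 + 48*I*sqrt(2)) = (30*529)*(136 + 48*I*sqrt(2)) = 15870*(136 + 48*I*sqrt(2)) = 2158320 + 761760*I*sqrt(2)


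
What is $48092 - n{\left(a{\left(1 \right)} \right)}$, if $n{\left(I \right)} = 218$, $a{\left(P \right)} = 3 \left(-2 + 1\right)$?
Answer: $47874$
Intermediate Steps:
$a{\left(P \right)} = -3$ ($a{\left(P \right)} = 3 \left(-1\right) = -3$)
$48092 - n{\left(a{\left(1 \right)} \right)} = 48092 - 218 = 47874$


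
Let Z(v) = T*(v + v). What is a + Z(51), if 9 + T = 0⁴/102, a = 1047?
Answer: 129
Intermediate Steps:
T = -9 (T = -9 + 0⁴/102 = -9 + 0*(1/102) = -9 + 0 = -9)
Z(v) = -18*v (Z(v) = -9*(v + v) = -18*v)
a + Z(51) = 1047 - 18*51 = 1047 - 918 = 129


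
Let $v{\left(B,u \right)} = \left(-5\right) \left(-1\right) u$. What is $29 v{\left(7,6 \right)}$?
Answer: $870$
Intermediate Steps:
$v{\left(B,u \right)} = 5 u$
$29 v{\left(7,6 \right)} = 29 \cdot 5 \cdot 6 = 29 \cdot 30 = 870$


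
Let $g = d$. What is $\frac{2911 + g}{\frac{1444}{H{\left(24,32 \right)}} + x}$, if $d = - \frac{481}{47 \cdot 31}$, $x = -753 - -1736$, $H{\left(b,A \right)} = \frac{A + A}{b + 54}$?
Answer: $\frac{33926768}{31970951} \approx 1.0612$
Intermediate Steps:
$H{\left(b,A \right)} = \frac{2 A}{54 + b}$
$x = 983$ ($x = -753 + 1736 = 983$)
$d = - \frac{481}{1457} \approx -0.33013$
$g = - \frac{481}{1457} \approx -0.33013$
$\frac{2911 + g}{\frac{1444}{H{\left(24,32 \right)}} + x} = \frac{2911 - \frac{481}{1457}}{\frac{1444}{2 \cdot 32 \frac{1}{54 + 24}} + 983} = \frac{4240846}{1457 \left(\frac{1444}{2 \cdot 32 \cdot \frac{1}{78}} + 983\right)} = \frac{4240846}{1457 \left(\frac{1444}{\frac{32}{39}} + 983\right)} = \frac{4240846}{1457 \left(1444 \cdot \frac{39}{32} + 983\right)} = \frac{4240846}{1457 \left(\frac{14079}{8} + 983\right)} = \frac{4240846}{1457 \cdot \frac{21943}{8}} = \frac{4240846}{1457} \cdot \frac{8}{21943} = \frac{33926768}{31970951}$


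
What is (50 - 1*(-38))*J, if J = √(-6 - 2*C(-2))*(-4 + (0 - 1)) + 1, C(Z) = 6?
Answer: 88 - 1320*I*√2 ≈ 88.0 - 1866.8*I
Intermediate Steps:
J = 1 - 15*I*√2 (J = √(-6 - 2*6)*(-4 + (0 - 1)) + 1 = √(-6 - 12)*(-4 - 1) + 1 = √(-18)*(-5) + 1 = (3*I*√2)*(-5) + 1 = -15*I*√2 + 1 = 1 - 15*I*√2 ≈ 1.0 - 21.213*I)
(50 - 1*(-38))*J = (50 - 1*(-38))*(1 - 15*I*√2) = (50 + 38)*(1 - 15*I*√2) = 88*(1 - 15*I*√2) = 88 - 1320*I*√2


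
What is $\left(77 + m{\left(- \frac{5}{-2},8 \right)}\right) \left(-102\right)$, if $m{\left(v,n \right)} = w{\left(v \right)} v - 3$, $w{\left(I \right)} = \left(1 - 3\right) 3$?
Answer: $-6018$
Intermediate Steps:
$w{\left(I \right)} = -6$ ($w{\left(I \right)} = \left(-2\right) 3 = -6$)
$m{\left(v,n \right)} = -3 - 6 v$ ($m{\left(v,n \right)} = - 6 v - 3 = -3 - 6 v$)
$\left(77 + m{\left(- \frac{5}{-2},8 \right)}\right) \left(-102\right) = \left(77 - \left(3 + 6 \left(- \frac{5}{-2}\right)\right)\right) \left(-102\right) = \left(77 - \left(3 + 6 \left(\left(-5\right) \left(- \frac{1}{2}\right)\right)\right)\right) \left(-102\right) = \left(77 - 18\right) \left(-102\right) = 59 \left(-102\right) = -6018$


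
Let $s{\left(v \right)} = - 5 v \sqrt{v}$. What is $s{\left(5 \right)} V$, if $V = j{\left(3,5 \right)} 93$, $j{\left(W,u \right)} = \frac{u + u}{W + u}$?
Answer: $- \frac{11625 \sqrt{5}}{4} \approx -6498.6$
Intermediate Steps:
$j{\left(W,u \right)} = \frac{2 u}{W + u}$
$s{\left(v \right)} = - 5 v^{\frac{3}{2}}$
$V = \frac{465}{4}$ ($V = 2 \cdot 5 \frac{1}{3 + 5} \cdot 93 = 2 \cdot 5 \cdot \frac{1}{8} \cdot 93 = \frac{5}{4} \cdot 93 = \frac{465}{4} \approx 116.25$)
$s{\left(5 \right)} V = - 5 \cdot 5^{\frac{3}{2}} \cdot \frac{465}{4} = - 5 \cdot 5 \sqrt{5} \cdot \frac{465}{4} = - 25 \sqrt{5} \cdot \frac{465}{4} = - \frac{11625 \sqrt{5}}{4}$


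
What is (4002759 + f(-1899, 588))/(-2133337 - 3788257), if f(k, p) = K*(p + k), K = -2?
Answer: -4005381/5921594 ≈ -0.67640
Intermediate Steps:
f(k, p) = -2*k - 2*p (f(k, p) = -2*(p + k) = -2*(k + p) = -2*k - 2*p)
(4002759 + f(-1899, 588))/(-2133337 - 3788257) = (4002759 + (-2*(-1899) - 2*588))/(-2133337 - 3788257) = (4002759 + (3798 - 1176))/(-5921594) = (4002759 + 2622)*(-1/5921594) = 4005381*(-1/5921594) = -4005381/5921594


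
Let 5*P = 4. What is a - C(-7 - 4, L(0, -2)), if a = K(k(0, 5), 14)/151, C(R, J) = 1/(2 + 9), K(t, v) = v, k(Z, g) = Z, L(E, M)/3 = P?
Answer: 3/1661 ≈ 0.0018061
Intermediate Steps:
P = ⅘ (P = (⅕)*4 = ⅘ ≈ 0.80000)
L(E, M) = 12/5 (L(E, M) = 3*(⅘) = 12/5)
C(R, J) = 1/11
a = 14/151 ≈ 0.092715
a - C(-7 - 4, L(0, -2)) = 14/151 - 1*1/11 = 14/151 - 1/11 = 3/1661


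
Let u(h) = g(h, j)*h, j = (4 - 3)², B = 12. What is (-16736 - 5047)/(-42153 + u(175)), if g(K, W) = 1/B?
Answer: 261396/505661 ≈ 0.51694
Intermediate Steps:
j = 1 (j = 1² = 1)
g(K, W) = 1/12
u(h) = h/12
(-16736 - 5047)/(-42153 + u(175)) = (-16736 - 5047)/(-42153 + (1/12)*175) = -21783/(-42153 + 175/12) = -21783/(-505661/12) = -21783*(-12/505661) = 261396/505661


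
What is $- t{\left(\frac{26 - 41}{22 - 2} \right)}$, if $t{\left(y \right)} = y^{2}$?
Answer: $- \frac{9}{16} \approx -0.5625$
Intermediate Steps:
$- t{\left(\frac{26 - 41}{22 - 2} \right)} = - \left(\frac{26 - 41}{22 - 2}\right)^{2} = - \left(- \frac{15}{20}\right)^{2} = - \left(\left(-15\right) \frac{1}{20}\right)^{2} = - \left(- \frac{3}{4}\right)^{2} = \left(-1\right) \frac{9}{16} = - \frac{9}{16}$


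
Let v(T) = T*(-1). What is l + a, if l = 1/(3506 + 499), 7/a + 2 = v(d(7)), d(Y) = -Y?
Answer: 5608/4005 ≈ 1.4002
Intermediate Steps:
v(T) = -T
a = 7/5 (a = 7/(-2 - (-1)*7) = 7/(-2 - 1*(-7)) = 7/(-2 + 7) = 7/5 ≈ 1.4000)
l = 1/4005 ≈ 0.00024969
l + a = 1/4005 + 7/5 = 5608/4005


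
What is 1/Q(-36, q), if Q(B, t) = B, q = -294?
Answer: -1/36 ≈ -0.027778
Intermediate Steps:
1/Q(-36, q) = 1/(-36) = -1/36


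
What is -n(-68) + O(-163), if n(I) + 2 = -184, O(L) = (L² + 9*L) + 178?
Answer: 25466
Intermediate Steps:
O(L) = 178 + L² + 9*L
n(I) = -186 (n(I) = -2 - 184 = -186)
-n(-68) + O(-163) = -1*(-186) + (178 + (-163)² + 9*(-163)) = 186 + (178 + 26569 - 1467) = 186 + 25280 = 25466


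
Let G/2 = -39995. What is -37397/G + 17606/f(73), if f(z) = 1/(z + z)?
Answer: 205612412637/79990 ≈ 2.5705e+6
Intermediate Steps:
f(z) = 1/(2*z)
G = -79990 (G = 2*(-39995) = -79990)
-37397/G + 17606/f(73) = -37397/(-79990) + 17606/(((1/2)/73)) = -37397*(-1/79990) + 17606/(((1/2)*(1/73))) = 37397/79990 + 17606/(1/146) = 37397/79990 + 17606*146 = 37397/79990 + 2570476 = 205612412637/79990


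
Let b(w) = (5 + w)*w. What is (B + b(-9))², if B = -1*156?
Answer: 14400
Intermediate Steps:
b(w) = w*(5 + w)
B = -156
(B + b(-9))² = (-156 - 9*(5 - 9))² = (-156 - 9*(-4))² = (-156 + 36)² = (-120)² = 14400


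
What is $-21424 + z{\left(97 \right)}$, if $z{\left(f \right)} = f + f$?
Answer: $-21230$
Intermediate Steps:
$z{\left(f \right)} = 2 f$
$-21424 + z{\left(97 \right)} = -21424 + 2 \cdot 97 = -21424 + 194 = -21230$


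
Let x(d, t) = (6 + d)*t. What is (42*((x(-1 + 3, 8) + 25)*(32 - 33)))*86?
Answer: -321468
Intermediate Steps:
x(d, t) = t*(6 + d)
(42*((x(-1 + 3, 8) + 25)*(32 - 33)))*86 = (42*((8*(6 + (-1 + 3)) + 25)*(32 - 33)))*86 = (42*((8*(6 + 2) + 25)*(-1)))*86 = (42*((8*8 + 25)*(-1)))*86 = (42*((64 + 25)*(-1)))*86 = (42*(89*(-1)))*86 = (42*(-89))*86 = -3738*86 = -321468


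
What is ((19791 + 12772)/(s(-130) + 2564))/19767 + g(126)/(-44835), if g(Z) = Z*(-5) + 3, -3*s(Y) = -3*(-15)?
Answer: 11017345382/753020010435 ≈ 0.014631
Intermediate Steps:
s(Y) = -15 (s(Y) = -(-1)*(-15) = -1/3*45 = -15)
g(Z) = 3 - 5*Z (g(Z) = -5*Z + 3 = 3 - 5*Z)
((19791 + 12772)/(s(-130) + 2564))/19767 + g(126)/(-44835) = ((19791 + 12772)/(-15 + 2564))/19767 + (3 - 5*126)/(-44835) = (32563/2549)*(1/19767) + (3 - 630)*(-1/44835) = (32563*(1/2549))*(1/19767) - 627*(-1/44835) = (32563/2549)*(1/19767) + 209/14945 = 32563/50386083 + 209/14945 = 11017345382/753020010435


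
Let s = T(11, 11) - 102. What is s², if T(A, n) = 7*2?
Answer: 7744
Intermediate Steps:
T(A, n) = 14
s = -88 (s = 14 - 102 = -88)
s² = (-88)² = 7744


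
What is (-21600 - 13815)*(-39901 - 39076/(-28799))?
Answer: 40694307781545/28799 ≈ 1.4130e+9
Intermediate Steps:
(-21600 - 13815)*(-39901 - 39076/(-28799)) = -35415*(-39901 - 39076*(-1/28799)) = -35415*(-39901 + 39076/28799) = -35415*(-1149069823/28799) = 40694307781545/28799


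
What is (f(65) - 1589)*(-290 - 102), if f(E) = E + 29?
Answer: 586040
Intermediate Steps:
f(E) = 29 + E
(f(65) - 1589)*(-290 - 102) = ((29 + 65) - 1589)*(-290 - 102) = (94 - 1589)*(-392) = -1495*(-392) = 586040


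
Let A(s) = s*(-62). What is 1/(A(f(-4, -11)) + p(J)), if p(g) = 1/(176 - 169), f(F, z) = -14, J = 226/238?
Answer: 7/6077 ≈ 0.0011519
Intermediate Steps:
J = 113/119 (J = 226*(1/238) = 113/119 ≈ 0.94958)
A(s) = -62*s
p(g) = ⅐ (p(g) = 1/7 = ⅐)
1/(A(f(-4, -11)) + p(J)) = 1/(-62*(-14) + ⅐) = 1/(868 + ⅐) = 1/(6077/7) = 7/6077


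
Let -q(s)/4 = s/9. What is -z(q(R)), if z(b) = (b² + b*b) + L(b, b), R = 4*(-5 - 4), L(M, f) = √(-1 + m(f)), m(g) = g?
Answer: -512 - √15 ≈ -515.87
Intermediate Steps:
L(M, f) = √(-1 + f)
R = -36 (R = 4*(-9) = -36)
q(s) = -4*s/9
z(b) = √(-1 + b) + 2*b² (z(b) = (b² + b*b) + √(-1 + b) = (b² + b²) + √(-1 + b) = 2*b² + √(-1 + b) = √(-1 + b) + 2*b²)
-z(q(R)) = -(√(-1 - 4/9*(-36)) + 2*(-4/9*(-36))²) = -(√(-1 + 16) + 2*16²) = -(√15 + 2*256) = -(√15 + 512) = -(512 + √15) = -512 - √15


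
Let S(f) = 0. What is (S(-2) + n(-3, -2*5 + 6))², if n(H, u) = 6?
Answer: 36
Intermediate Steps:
(S(-2) + n(-3, -2*5 + 6))² = (0 + 6)² = 6² = 36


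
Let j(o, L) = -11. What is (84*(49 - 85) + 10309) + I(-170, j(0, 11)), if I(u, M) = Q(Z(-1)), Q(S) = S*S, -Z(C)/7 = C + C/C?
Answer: 7285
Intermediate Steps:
Z(C) = -7 - 7*C (Z(C) = -7*(C + C/C) = -7*(C + 1) = -7*(1 + C) = -7 - 7*C)
Q(S) = S²
I(u, M) = 0 (I(u, M) = (-7 - 7*(-1))² = (-7 + 7)² = 0² = 0)
(84*(49 - 85) + 10309) + I(-170, j(0, 11)) = (84*(49 - 85) + 10309) + 0 = (84*(-36) + 10309) + 0 = (-3024 + 10309) + 0 = 7285 + 0 = 7285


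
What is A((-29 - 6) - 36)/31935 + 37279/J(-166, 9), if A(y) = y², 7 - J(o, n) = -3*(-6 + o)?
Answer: -1187938996/16254915 ≈ -73.082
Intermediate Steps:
J(o, n) = -11 + 3*o (J(o, n) = 7 - (-3)*(-6 + o) = 7 - (18 - 3*o) = 7 + (-18 + 3*o) = -11 + 3*o)
A((-29 - 6) - 36)/31935 + 37279/J(-166, 9) = ((-29 - 6) - 36)²/31935 + 37279/(-11 + 3*(-166)) = (-35 - 36)²*(1/31935) + 37279/(-11 - 498) = (-71)²*(1/31935) + 37279/(-509) = 5041*(1/31935) + 37279*(-1/509) = 5041/31935 - 37279/509 = -1187938996/16254915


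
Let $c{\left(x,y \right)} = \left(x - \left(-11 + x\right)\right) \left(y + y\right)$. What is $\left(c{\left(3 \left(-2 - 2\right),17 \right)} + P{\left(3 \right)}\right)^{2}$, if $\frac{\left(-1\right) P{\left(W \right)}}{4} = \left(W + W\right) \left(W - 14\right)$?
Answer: $407044$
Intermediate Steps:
$c{\left(x,y \right)} = 22 y$ ($c{\left(x,y \right)} = 11 \cdot 2 y = 22 y$)
$P{\left(W \right)} = - 8 W \left(-14 + W\right)$ ($P{\left(W \right)} = - 4 \left(W + W\right) \left(W - 14\right) = - 4 \cdot 2 W \left(-14 + W\right) = - 8 W \left(-14 + W\right)$)
$\left(c{\left(3 \left(-2 - 2\right),17 \right)} + P{\left(3 \right)}\right)^{2} = \left(22 \cdot 17 + 8 \cdot 3 \left(14 - 3\right)\right)^{2} = \left(374 + 8 \cdot 3 \left(14 - 3\right)\right)^{2} = \left(374 + 8 \cdot 3 \cdot 11\right)^{2} = \left(374 + 264\right)^{2} = 638^{2} = 407044$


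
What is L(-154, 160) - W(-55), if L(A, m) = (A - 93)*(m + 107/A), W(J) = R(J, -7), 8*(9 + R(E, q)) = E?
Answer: -24228825/616 ≈ -39333.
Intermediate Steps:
R(E, q) = -9 + E/8
W(J) = -9 + J/8
L(A, m) = (-93 + A)*(m + 107/A)
L(-154, 160) - W(-55) = (107 - 9951/(-154) - 93*160 - 154*160) - (-9 + (⅛)*(-55)) = (107 - 9951*(-1/154) - 14880 - 24640) - (-9 - 55/8) = (107 + 9951/154 - 14880 - 24640) - 1*(-127/8) = -6059651/154 + 127/8 = -24228825/616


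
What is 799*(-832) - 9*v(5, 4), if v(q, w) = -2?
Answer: -664750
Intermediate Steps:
799*(-832) - 9*v(5, 4) = 799*(-832) - 9*(-2) = -664768 + 18 = -664750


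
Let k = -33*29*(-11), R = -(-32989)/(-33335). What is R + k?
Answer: 350884556/33335 ≈ 10526.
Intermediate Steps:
R = -32989/33335 (R = -(-32989)*(-1)/33335 = -1*32989/33335 = -32989/33335 ≈ -0.98962)
k = 10527 (k = -957*(-11) = 10527)
R + k = -32989/33335 + 10527 = 350884556/33335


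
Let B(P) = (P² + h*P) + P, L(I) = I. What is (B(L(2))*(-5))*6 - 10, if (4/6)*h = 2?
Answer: -370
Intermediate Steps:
h = 3 (h = (3/2)*2 = 3)
B(P) = P² + 4*P (B(P) = (P² + 3*P) + P = P² + 4*P)
(B(L(2))*(-5))*6 - 10 = ((2*(4 + 2))*(-5))*6 - 10 = ((2*6)*(-5))*6 - 10 = (12*(-5))*6 - 10 = -60*6 - 10 = -360 - 10 = -370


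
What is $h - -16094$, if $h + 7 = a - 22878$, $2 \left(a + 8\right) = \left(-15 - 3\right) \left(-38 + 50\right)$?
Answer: $-6907$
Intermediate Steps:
$a = -116$ ($a = -8 + \frac{\left(-15 - 3\right) \left(-38 + 50\right)}{2} = -8 + \frac{\left(-15 - 3\right) 12}{2} = -8 + \frac{\left(-18\right) 12}{2} = -8 + \frac{1}{2} \left(-216\right) = -8 - 108 = -116$)
$h = -23001$ ($h = -7 - 22994 = -23001$)
$h - -16094 = -23001 - -16094 = -23001 + 16094 = -6907$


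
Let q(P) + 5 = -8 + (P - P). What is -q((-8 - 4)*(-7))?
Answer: 13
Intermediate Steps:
q(P) = -13 (q(P) = -5 + (-8 + (P - P)) = -5 + (-8 + 0) = -5 - 8 = -13)
-q((-8 - 4)*(-7)) = -1*(-13) = 13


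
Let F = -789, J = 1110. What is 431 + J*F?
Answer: -875359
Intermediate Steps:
431 + J*F = 431 + 1110*(-789) = 431 - 875790 = -875359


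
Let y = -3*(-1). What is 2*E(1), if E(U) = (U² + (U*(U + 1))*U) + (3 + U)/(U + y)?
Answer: 8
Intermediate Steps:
y = 3
E(U) = 1 + U² + U²*(1 + U) (E(U) = (U² + (U*(U + 1))*U) + (3 + U)/(U + 3) = (U² + (U*(1 + U))*U) + (3 + U)/(3 + U) = (U² + U²*(1 + U)) + 1 = 1 + U² + U²*(1 + U))
2*E(1) = 2*(1 + 1³ + 2*1²) = 2*(1 + 1 + 2*1) = 2*(1 + 1 + 2) = 2*4 = 8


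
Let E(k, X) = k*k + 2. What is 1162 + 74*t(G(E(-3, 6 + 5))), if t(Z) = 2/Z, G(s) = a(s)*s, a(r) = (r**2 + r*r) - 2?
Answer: 766957/660 ≈ 1162.1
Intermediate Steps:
a(r) = -2 + 2*r**2 (a(r) = (r**2 + r**2) - 2 = 2*r**2 - 2 = -2 + 2*r**2)
E(k, X) = 2 + k**2 (E(k, X) = k**2 + 2 = 2 + k**2)
G(s) = s*(-2 + 2*s**2) (G(s) = (-2 + 2*s**2)*s = s*(-2 + 2*s**2))
1162 + 74*t(G(E(-3, 6 + 5))) = 1162 + 74*(2/((2*(2 + (-3)**2)*(-1 + (2 + (-3)**2)**2)))) = 1162 + 74*(2/((2*(2 + 9)*(-1 + (2 + 9)**2)))) = 1162 + 74*(2/((2*11*(-1 + 11**2)))) = 1162 + 74*(2/((2*11*(-1 + 121)))) = 1162 + 74*(2/((2*11*120))) = 1162 + 74*(2/2640) = 1162 + 74*(2*(1/2640)) = 1162 + 74*(1/1320) = 1162 + 37/660 = 766957/660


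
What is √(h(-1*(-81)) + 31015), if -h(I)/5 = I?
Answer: √30610 ≈ 174.96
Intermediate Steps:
h(I) = -5*I
√(h(-1*(-81)) + 31015) = √(-(-5)*(-81) + 31015) = √(-5*81 + 31015) = √(-405 + 31015) = √30610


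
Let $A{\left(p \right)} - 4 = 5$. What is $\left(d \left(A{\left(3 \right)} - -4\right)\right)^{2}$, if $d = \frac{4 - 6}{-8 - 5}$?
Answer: $4$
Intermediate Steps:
$A{\left(p \right)} = 9$ ($A{\left(p \right)} = 4 + 5 = 9$)
$d = \frac{2}{13}$ ($d = \frac{4 - 6}{-13} = \left(-2\right) \left(- \frac{1}{13}\right) = \frac{2}{13} \approx 0.15385$)
$\left(d \left(A{\left(3 \right)} - -4\right)\right)^{2} = \left(\frac{2 \left(9 - -4\right)}{13}\right)^{2} = \left(\frac{2 \left(9 + 4\right)}{13}\right)^{2} = \left(\frac{2}{13} \cdot 13\right)^{2} = 2^{2} = 4$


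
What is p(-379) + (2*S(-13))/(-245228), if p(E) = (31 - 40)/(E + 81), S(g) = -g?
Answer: 274913/9134743 ≈ 0.030095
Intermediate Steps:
p(E) = -9/(81 + E)
p(-379) + (2*S(-13))/(-245228) = -9/(81 - 379) + (2*(-1*(-13)))/(-245228) = -9/(-298) + (2*13)*(-1/245228) = -9*(-1/298) + 26*(-1/245228) = 9/298 - 13/122614 = 274913/9134743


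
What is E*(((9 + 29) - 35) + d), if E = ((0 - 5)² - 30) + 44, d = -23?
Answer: -780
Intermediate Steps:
E = 39 (E = ((-5)² - 30) + 44 = (25 - 30) + 44 = -5 + 44 = 39)
E*(((9 + 29) - 35) + d) = 39*(((9 + 29) - 35) - 23) = 39*((38 - 35) - 23) = 39*(3 - 23) = 39*(-20) = -780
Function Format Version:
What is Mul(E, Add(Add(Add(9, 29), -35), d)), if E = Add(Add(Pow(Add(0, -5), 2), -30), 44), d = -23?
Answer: -780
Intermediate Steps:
E = 39 (E = Add(Add(Pow(-5, 2), -30), 44) = Add(Add(25, -30), 44) = Add(-5, 44) = 39)
Mul(E, Add(Add(Add(9, 29), -35), d)) = Mul(39, Add(Add(Add(9, 29), -35), -23)) = Mul(39, Add(Add(38, -35), -23)) = Mul(39, Add(3, -23)) = Mul(39, -20) = -780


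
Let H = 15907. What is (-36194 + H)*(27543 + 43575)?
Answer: -1442770866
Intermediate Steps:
(-36194 + H)*(27543 + 43575) = (-36194 + 15907)*(27543 + 43575) = -20287*71118 = -1442770866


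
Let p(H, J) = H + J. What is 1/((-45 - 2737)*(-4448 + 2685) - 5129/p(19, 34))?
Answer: 53/259942169 ≈ 2.0389e-7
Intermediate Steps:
1/((-45 - 2737)*(-4448 + 2685) - 5129/p(19, 34)) = 1/((-45 - 2737)*(-4448 + 2685) - 5129/(19 + 34)) = 1/(-2782*(-1763) - 5129/53) = 1/(4904666 - 5129*1/53) = 1/(4904666 - 5129/53) = 1/(259942169/53) = 53/259942169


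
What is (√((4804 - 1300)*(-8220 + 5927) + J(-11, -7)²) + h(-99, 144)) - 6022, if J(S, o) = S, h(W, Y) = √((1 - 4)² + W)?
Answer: -6022 + I*√8034551 + 3*I*√10 ≈ -6022.0 + 2844.0*I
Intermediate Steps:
h(W, Y) = √(9 + W) (h(W, Y) = √((-3)² + W) = √(9 + W))
(√((4804 - 1300)*(-8220 + 5927) + J(-11, -7)²) + h(-99, 144)) - 6022 = (√((4804 - 1300)*(-8220 + 5927) + (-11)²) + √(9 - 99)) - 6022 = (√(3504*(-2293) + 121) + √(-90)) - 6022 = (√(-8034672 + 121) + 3*I*√10) - 6022 = (√(-8034551) + 3*I*√10) - 6022 = (I*√8034551 + 3*I*√10) - 6022 = -6022 + I*√8034551 + 3*I*√10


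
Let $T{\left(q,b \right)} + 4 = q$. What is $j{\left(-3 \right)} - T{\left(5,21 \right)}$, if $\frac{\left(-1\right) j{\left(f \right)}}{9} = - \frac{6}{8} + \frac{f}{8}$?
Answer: $\frac{73}{8} \approx 9.125$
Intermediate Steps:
$T{\left(q,b \right)} = -4 + q$
$j{\left(f \right)} = \frac{27}{4} - \frac{9 f}{8}$ ($j{\left(f \right)} = - 9 \left(- \frac{6}{8} + \frac{f}{8}\right) = - 9 \left(\left(-6\right) \frac{1}{8} + f \frac{1}{8}\right) = - 9 \left(- \frac{3}{4} + \frac{f}{8}\right) = \frac{27}{4} - \frac{9 f}{8}$)
$j{\left(-3 \right)} - T{\left(5,21 \right)} = \left(\frac{27}{4} - - \frac{27}{8}\right) - \left(-4 + 5\right) = \left(\frac{27}{4} + \frac{27}{8}\right) - 1 = \frac{81}{8} - 1 = \frac{73}{8}$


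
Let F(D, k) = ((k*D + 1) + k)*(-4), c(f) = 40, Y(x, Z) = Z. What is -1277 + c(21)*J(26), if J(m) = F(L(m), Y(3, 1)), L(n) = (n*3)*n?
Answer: -326077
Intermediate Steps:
L(n) = 3*n² (L(n) = (3*n)*n = 3*n²)
F(D, k) = -4 - 4*k - 4*D*k (F(D, k) = ((D*k + 1) + k)*(-4) = ((1 + D*k) + k)*(-4) = (1 + k + D*k)*(-4) = -4 - 4*k - 4*D*k)
J(m) = -8 - 12*m² (J(m) = -4 - 4*1 - 4*3*m²*1 = -4 - 4 - 12*m² = -8 - 12*m²)
-1277 + c(21)*J(26) = -1277 + 40*(-8 - 12*26²) = -1277 + 40*(-8 - 12*676) = -1277 + 40*(-8 - 8112) = -1277 + 40*(-8120) = -1277 - 324800 = -326077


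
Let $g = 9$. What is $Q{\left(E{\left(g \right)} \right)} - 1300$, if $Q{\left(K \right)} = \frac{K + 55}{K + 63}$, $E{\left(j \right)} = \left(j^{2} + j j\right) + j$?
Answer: $- \frac{151987}{117} \approx -1299.0$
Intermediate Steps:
$E{\left(j \right)} = j + 2 j^{2}$ ($E{\left(j \right)} = \left(j^{2} + j^{2}\right) + j = 2 j^{2} + j = j + 2 j^{2}$)
$Q{\left(K \right)} = \frac{55 + K}{63 + K}$
$Q{\left(E{\left(g \right)} \right)} - 1300 = \frac{55 + 9 \left(1 + 2 \cdot 9\right)}{63 + 9 \left(1 + 2 \cdot 9\right)} - 1300 = \frac{55 + 9 \left(1 + 18\right)}{63 + 9 \left(1 + 18\right)} - 1300 = \frac{55 + 9 \cdot 19}{63 + 9 \cdot 19} - 1300 = \frac{55 + 171}{63 + 171} - 1300 = \frac{1}{234} \cdot 226 - 1300 = \frac{113}{117} - 1300 = - \frac{151987}{117}$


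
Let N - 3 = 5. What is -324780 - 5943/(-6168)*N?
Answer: -83466479/257 ≈ -3.2477e+5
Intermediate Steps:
N = 8 (N = 3 + 5 = 8)
-324780 - 5943/(-6168)*N = -324780 - 5943/(-6168)*8 = -324780 - 5943*(-1/6168)*8 = -324780 - (-1981)*8/2056 = -324780 - 1*(-1981/257) = -324780 + 1981/257 = -83466479/257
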